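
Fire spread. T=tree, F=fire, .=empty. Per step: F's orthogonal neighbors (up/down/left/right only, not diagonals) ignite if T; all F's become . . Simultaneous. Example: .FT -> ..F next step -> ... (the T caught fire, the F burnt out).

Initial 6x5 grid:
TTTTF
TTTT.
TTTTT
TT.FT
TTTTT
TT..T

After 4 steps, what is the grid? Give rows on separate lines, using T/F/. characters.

Step 1: 4 trees catch fire, 2 burn out
  TTTF.
  TTTT.
  TTTFT
  TT..F
  TTTFT
  TT..T
Step 2: 6 trees catch fire, 4 burn out
  TTF..
  TTTF.
  TTF.F
  TT...
  TTF.F
  TT..T
Step 3: 5 trees catch fire, 6 burn out
  TF...
  TTF..
  TF...
  TT...
  TF...
  TT..F
Step 4: 6 trees catch fire, 5 burn out
  F....
  TF...
  F....
  TF...
  F....
  TF...

F....
TF...
F....
TF...
F....
TF...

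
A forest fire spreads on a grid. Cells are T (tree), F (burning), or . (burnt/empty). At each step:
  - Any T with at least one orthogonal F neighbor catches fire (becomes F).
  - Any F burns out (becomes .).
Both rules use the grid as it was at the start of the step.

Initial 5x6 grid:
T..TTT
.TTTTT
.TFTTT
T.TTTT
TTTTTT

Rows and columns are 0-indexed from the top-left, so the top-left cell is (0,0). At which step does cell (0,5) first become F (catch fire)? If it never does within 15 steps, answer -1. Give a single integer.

Step 1: cell (0,5)='T' (+4 fires, +1 burnt)
Step 2: cell (0,5)='T' (+5 fires, +4 burnt)
Step 3: cell (0,5)='T' (+6 fires, +5 burnt)
Step 4: cell (0,5)='T' (+5 fires, +6 burnt)
Step 5: cell (0,5)='F' (+3 fires, +5 burnt)
  -> target ignites at step 5
Step 6: cell (0,5)='.' (+0 fires, +3 burnt)
  fire out at step 6

5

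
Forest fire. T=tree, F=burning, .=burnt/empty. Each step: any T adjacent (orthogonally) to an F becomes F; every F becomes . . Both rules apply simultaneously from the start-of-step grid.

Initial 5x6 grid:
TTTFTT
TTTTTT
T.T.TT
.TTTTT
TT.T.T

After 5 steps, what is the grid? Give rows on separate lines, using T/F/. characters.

Step 1: 3 trees catch fire, 1 burn out
  TTF.FT
  TTTFTT
  T.T.TT
  .TTTTT
  TT.T.T
Step 2: 4 trees catch fire, 3 burn out
  TF...F
  TTF.FT
  T.T.TT
  .TTTTT
  TT.T.T
Step 3: 5 trees catch fire, 4 burn out
  F.....
  TF...F
  T.F.FT
  .TTTTT
  TT.T.T
Step 4: 4 trees catch fire, 5 burn out
  ......
  F.....
  T....F
  .TFTFT
  TT.T.T
Step 5: 4 trees catch fire, 4 burn out
  ......
  ......
  F.....
  .F.F.F
  TT.T.T

......
......
F.....
.F.F.F
TT.T.T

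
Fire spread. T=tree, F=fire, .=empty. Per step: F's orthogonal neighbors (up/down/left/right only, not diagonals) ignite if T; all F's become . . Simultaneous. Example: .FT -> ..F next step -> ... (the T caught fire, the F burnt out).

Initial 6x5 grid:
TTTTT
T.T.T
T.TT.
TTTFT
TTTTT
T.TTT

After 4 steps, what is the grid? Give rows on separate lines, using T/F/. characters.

Step 1: 4 trees catch fire, 1 burn out
  TTTTT
  T.T.T
  T.TF.
  TTF.F
  TTTFT
  T.TTT
Step 2: 5 trees catch fire, 4 burn out
  TTTTT
  T.T.T
  T.F..
  TF...
  TTF.F
  T.TFT
Step 3: 5 trees catch fire, 5 burn out
  TTTTT
  T.F.T
  T....
  F....
  TF...
  T.F.F
Step 4: 3 trees catch fire, 5 burn out
  TTFTT
  T...T
  F....
  .....
  F....
  T....

TTFTT
T...T
F....
.....
F....
T....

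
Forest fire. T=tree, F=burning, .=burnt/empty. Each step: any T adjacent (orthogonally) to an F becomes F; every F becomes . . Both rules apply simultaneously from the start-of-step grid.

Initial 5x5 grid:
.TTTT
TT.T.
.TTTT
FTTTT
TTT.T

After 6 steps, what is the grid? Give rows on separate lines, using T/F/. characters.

Step 1: 2 trees catch fire, 1 burn out
  .TTTT
  TT.T.
  .TTTT
  .FTTT
  FTT.T
Step 2: 3 trees catch fire, 2 burn out
  .TTTT
  TT.T.
  .FTTT
  ..FTT
  .FT.T
Step 3: 4 trees catch fire, 3 burn out
  .TTTT
  TF.T.
  ..FTT
  ...FT
  ..F.T
Step 4: 4 trees catch fire, 4 burn out
  .FTTT
  F..T.
  ...FT
  ....F
  ....T
Step 5: 4 trees catch fire, 4 burn out
  ..FTT
  ...F.
  ....F
  .....
  ....F
Step 6: 1 trees catch fire, 4 burn out
  ...FT
  .....
  .....
  .....
  .....

...FT
.....
.....
.....
.....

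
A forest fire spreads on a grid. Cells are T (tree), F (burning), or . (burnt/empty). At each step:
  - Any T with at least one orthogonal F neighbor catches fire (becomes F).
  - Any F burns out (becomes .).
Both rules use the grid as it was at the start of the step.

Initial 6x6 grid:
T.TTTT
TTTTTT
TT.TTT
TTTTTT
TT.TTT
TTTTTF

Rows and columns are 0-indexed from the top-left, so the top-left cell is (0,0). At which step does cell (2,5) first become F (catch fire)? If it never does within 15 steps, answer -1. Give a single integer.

Step 1: cell (2,5)='T' (+2 fires, +1 burnt)
Step 2: cell (2,5)='T' (+3 fires, +2 burnt)
Step 3: cell (2,5)='F' (+4 fires, +3 burnt)
  -> target ignites at step 3
Step 4: cell (2,5)='.' (+4 fires, +4 burnt)
Step 5: cell (2,5)='.' (+6 fires, +4 burnt)
Step 6: cell (2,5)='.' (+4 fires, +6 burnt)
Step 7: cell (2,5)='.' (+4 fires, +4 burnt)
Step 8: cell (2,5)='.' (+3 fires, +4 burnt)
Step 9: cell (2,5)='.' (+1 fires, +3 burnt)
Step 10: cell (2,5)='.' (+1 fires, +1 burnt)
Step 11: cell (2,5)='.' (+0 fires, +1 burnt)
  fire out at step 11

3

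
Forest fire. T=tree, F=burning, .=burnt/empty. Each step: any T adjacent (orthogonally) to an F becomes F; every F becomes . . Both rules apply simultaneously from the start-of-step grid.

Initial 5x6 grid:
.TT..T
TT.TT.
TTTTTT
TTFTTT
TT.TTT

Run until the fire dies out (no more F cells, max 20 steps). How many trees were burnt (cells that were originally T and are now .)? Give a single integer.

Step 1: +3 fires, +1 burnt (F count now 3)
Step 2: +6 fires, +3 burnt (F count now 6)
Step 3: +7 fires, +6 burnt (F count now 7)
Step 4: +5 fires, +7 burnt (F count now 5)
Step 5: +1 fires, +5 burnt (F count now 1)
Step 6: +0 fires, +1 burnt (F count now 0)
Fire out after step 6
Initially T: 23, now '.': 29
Total burnt (originally-T cells now '.'): 22

Answer: 22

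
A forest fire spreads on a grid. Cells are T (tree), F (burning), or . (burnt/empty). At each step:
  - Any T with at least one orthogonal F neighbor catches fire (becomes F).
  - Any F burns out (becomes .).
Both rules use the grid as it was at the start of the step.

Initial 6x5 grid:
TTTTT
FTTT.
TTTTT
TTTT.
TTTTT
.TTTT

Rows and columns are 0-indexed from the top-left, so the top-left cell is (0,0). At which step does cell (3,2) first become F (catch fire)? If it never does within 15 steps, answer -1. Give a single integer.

Step 1: cell (3,2)='T' (+3 fires, +1 burnt)
Step 2: cell (3,2)='T' (+4 fires, +3 burnt)
Step 3: cell (3,2)='T' (+5 fires, +4 burnt)
Step 4: cell (3,2)='F' (+4 fires, +5 burnt)
  -> target ignites at step 4
Step 5: cell (3,2)='.' (+5 fires, +4 burnt)
Step 6: cell (3,2)='.' (+2 fires, +5 burnt)
Step 7: cell (3,2)='.' (+2 fires, +2 burnt)
Step 8: cell (3,2)='.' (+1 fires, +2 burnt)
Step 9: cell (3,2)='.' (+0 fires, +1 burnt)
  fire out at step 9

4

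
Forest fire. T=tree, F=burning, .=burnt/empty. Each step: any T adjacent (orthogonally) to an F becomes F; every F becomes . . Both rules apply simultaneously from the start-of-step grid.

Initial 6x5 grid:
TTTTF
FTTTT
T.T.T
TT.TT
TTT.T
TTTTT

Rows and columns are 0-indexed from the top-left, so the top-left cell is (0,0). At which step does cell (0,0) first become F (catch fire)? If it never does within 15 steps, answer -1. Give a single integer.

Step 1: cell (0,0)='F' (+5 fires, +2 burnt)
  -> target ignites at step 1
Step 2: cell (0,0)='.' (+6 fires, +5 burnt)
Step 3: cell (0,0)='.' (+4 fires, +6 burnt)
Step 4: cell (0,0)='.' (+4 fires, +4 burnt)
Step 5: cell (0,0)='.' (+3 fires, +4 burnt)
Step 6: cell (0,0)='.' (+2 fires, +3 burnt)
Step 7: cell (0,0)='.' (+0 fires, +2 burnt)
  fire out at step 7

1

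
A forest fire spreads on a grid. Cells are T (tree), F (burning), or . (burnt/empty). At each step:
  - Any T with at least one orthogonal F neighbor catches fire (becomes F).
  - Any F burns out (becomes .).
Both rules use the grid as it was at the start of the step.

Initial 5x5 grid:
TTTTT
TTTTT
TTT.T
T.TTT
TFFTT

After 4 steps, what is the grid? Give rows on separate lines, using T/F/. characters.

Step 1: 3 trees catch fire, 2 burn out
  TTTTT
  TTTTT
  TTT.T
  T.FTT
  F..FT
Step 2: 4 trees catch fire, 3 burn out
  TTTTT
  TTTTT
  TTF.T
  F..FT
  ....F
Step 3: 4 trees catch fire, 4 burn out
  TTTTT
  TTFTT
  FF..T
  ....F
  .....
Step 4: 5 trees catch fire, 4 burn out
  TTFTT
  FF.FT
  ....F
  .....
  .....

TTFTT
FF.FT
....F
.....
.....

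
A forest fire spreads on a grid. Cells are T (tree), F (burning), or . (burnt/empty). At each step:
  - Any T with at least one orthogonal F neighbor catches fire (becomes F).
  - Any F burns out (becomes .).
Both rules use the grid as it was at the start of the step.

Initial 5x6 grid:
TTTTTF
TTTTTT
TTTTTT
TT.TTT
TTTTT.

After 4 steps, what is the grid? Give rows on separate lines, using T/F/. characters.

Step 1: 2 trees catch fire, 1 burn out
  TTTTF.
  TTTTTF
  TTTTTT
  TT.TTT
  TTTTT.
Step 2: 3 trees catch fire, 2 burn out
  TTTF..
  TTTTF.
  TTTTTF
  TT.TTT
  TTTTT.
Step 3: 4 trees catch fire, 3 burn out
  TTF...
  TTTF..
  TTTTF.
  TT.TTF
  TTTTT.
Step 4: 4 trees catch fire, 4 burn out
  TF....
  TTF...
  TTTF..
  TT.TF.
  TTTTT.

TF....
TTF...
TTTF..
TT.TF.
TTTTT.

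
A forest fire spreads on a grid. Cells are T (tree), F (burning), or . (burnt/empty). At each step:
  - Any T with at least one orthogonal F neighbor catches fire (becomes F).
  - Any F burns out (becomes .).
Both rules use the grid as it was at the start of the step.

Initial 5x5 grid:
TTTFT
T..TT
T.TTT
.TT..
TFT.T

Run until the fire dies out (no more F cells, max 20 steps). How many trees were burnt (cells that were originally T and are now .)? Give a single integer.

Answer: 15

Derivation:
Step 1: +6 fires, +2 burnt (F count now 6)
Step 2: +4 fires, +6 burnt (F count now 4)
Step 3: +3 fires, +4 burnt (F count now 3)
Step 4: +1 fires, +3 burnt (F count now 1)
Step 5: +1 fires, +1 burnt (F count now 1)
Step 6: +0 fires, +1 burnt (F count now 0)
Fire out after step 6
Initially T: 16, now '.': 24
Total burnt (originally-T cells now '.'): 15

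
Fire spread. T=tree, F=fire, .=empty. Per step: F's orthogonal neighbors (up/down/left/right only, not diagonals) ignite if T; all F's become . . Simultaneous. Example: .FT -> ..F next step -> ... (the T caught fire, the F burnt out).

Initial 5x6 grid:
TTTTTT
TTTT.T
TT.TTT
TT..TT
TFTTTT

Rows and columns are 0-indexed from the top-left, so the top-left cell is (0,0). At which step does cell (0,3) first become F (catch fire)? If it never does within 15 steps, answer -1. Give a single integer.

Step 1: cell (0,3)='T' (+3 fires, +1 burnt)
Step 2: cell (0,3)='T' (+3 fires, +3 burnt)
Step 3: cell (0,3)='T' (+3 fires, +3 burnt)
Step 4: cell (0,3)='T' (+5 fires, +3 burnt)
Step 5: cell (0,3)='T' (+5 fires, +5 burnt)
Step 6: cell (0,3)='F' (+3 fires, +5 burnt)
  -> target ignites at step 6
Step 7: cell (0,3)='.' (+2 fires, +3 burnt)
Step 8: cell (0,3)='.' (+1 fires, +2 burnt)
Step 9: cell (0,3)='.' (+0 fires, +1 burnt)
  fire out at step 9

6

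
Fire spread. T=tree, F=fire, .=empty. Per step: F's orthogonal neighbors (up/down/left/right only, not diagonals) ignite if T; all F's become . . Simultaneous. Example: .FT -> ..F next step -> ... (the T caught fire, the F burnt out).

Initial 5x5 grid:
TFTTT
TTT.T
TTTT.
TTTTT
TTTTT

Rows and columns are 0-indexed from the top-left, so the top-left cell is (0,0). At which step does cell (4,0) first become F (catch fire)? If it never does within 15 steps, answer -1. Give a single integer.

Step 1: cell (4,0)='T' (+3 fires, +1 burnt)
Step 2: cell (4,0)='T' (+4 fires, +3 burnt)
Step 3: cell (4,0)='T' (+4 fires, +4 burnt)
Step 4: cell (4,0)='T' (+5 fires, +4 burnt)
Step 5: cell (4,0)='F' (+3 fires, +5 burnt)
  -> target ignites at step 5
Step 6: cell (4,0)='.' (+2 fires, +3 burnt)
Step 7: cell (4,0)='.' (+1 fires, +2 burnt)
Step 8: cell (4,0)='.' (+0 fires, +1 burnt)
  fire out at step 8

5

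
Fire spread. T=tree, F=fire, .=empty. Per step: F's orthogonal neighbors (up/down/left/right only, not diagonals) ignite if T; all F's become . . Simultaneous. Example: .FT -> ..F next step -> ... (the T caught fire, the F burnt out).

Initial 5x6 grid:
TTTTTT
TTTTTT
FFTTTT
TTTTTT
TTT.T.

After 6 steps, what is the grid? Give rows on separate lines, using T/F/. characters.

Step 1: 5 trees catch fire, 2 burn out
  TTTTTT
  FFTTTT
  ..FTTT
  FFTTTT
  TTT.T.
Step 2: 7 trees catch fire, 5 burn out
  FFTTTT
  ..FTTT
  ...FTT
  ..FTTT
  FFT.T.
Step 3: 5 trees catch fire, 7 burn out
  ..FTTT
  ...FTT
  ....FT
  ...FTT
  ..F.T.
Step 4: 4 trees catch fire, 5 burn out
  ...FTT
  ....FT
  .....F
  ....FT
  ....T.
Step 5: 4 trees catch fire, 4 burn out
  ....FT
  .....F
  ......
  .....F
  ....F.
Step 6: 1 trees catch fire, 4 burn out
  .....F
  ......
  ......
  ......
  ......

.....F
......
......
......
......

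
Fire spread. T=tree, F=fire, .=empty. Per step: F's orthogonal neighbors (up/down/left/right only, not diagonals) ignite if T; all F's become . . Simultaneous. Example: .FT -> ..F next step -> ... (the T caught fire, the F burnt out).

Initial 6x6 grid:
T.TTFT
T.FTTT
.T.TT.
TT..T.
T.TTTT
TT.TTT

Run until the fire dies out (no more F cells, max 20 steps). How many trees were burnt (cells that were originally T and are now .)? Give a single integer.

Answer: 16

Derivation:
Step 1: +5 fires, +2 burnt (F count now 5)
Step 2: +3 fires, +5 burnt (F count now 3)
Step 3: +1 fires, +3 burnt (F count now 1)
Step 4: +1 fires, +1 burnt (F count now 1)
Step 5: +3 fires, +1 burnt (F count now 3)
Step 6: +3 fires, +3 burnt (F count now 3)
Step 7: +0 fires, +3 burnt (F count now 0)
Fire out after step 7
Initially T: 24, now '.': 28
Total burnt (originally-T cells now '.'): 16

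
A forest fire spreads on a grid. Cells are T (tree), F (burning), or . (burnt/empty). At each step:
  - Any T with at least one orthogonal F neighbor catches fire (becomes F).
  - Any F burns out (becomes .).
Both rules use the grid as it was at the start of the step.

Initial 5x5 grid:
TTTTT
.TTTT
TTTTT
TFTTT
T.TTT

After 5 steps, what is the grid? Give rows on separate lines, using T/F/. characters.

Step 1: 3 trees catch fire, 1 burn out
  TTTTT
  .TTTT
  TFTTT
  F.FTT
  T.TTT
Step 2: 6 trees catch fire, 3 burn out
  TTTTT
  .FTTT
  F.FTT
  ...FT
  F.FTT
Step 3: 5 trees catch fire, 6 burn out
  TFTTT
  ..FTT
  ...FT
  ....F
  ...FT
Step 4: 5 trees catch fire, 5 burn out
  F.FTT
  ...FT
  ....F
  .....
  ....F
Step 5: 2 trees catch fire, 5 burn out
  ...FT
  ....F
  .....
  .....
  .....

...FT
....F
.....
.....
.....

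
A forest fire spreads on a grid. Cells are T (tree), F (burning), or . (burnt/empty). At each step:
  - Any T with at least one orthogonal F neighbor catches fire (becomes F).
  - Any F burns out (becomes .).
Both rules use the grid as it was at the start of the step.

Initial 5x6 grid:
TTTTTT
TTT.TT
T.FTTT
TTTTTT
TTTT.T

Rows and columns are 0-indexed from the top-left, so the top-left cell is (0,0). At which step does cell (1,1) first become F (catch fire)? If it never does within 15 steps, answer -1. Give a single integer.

Step 1: cell (1,1)='T' (+3 fires, +1 burnt)
Step 2: cell (1,1)='F' (+6 fires, +3 burnt)
  -> target ignites at step 2
Step 3: cell (1,1)='.' (+9 fires, +6 burnt)
Step 4: cell (1,1)='.' (+6 fires, +9 burnt)
Step 5: cell (1,1)='.' (+2 fires, +6 burnt)
Step 6: cell (1,1)='.' (+0 fires, +2 burnt)
  fire out at step 6

2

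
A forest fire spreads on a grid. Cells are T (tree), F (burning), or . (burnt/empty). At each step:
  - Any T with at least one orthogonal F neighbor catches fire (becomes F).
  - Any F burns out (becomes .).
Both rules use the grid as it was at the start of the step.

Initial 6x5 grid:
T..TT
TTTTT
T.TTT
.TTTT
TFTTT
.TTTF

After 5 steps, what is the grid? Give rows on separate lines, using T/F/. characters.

Step 1: 6 trees catch fire, 2 burn out
  T..TT
  TTTTT
  T.TTT
  .FTTT
  F.FTF
  .FTF.
Step 2: 4 trees catch fire, 6 burn out
  T..TT
  TTTTT
  T.TTT
  ..FTF
  ...F.
  ..F..
Step 3: 3 trees catch fire, 4 burn out
  T..TT
  TTTTT
  T.FTF
  ...F.
  .....
  .....
Step 4: 3 trees catch fire, 3 burn out
  T..TT
  TTFTF
  T..F.
  .....
  .....
  .....
Step 5: 3 trees catch fire, 3 burn out
  T..TF
  TF.F.
  T....
  .....
  .....
  .....

T..TF
TF.F.
T....
.....
.....
.....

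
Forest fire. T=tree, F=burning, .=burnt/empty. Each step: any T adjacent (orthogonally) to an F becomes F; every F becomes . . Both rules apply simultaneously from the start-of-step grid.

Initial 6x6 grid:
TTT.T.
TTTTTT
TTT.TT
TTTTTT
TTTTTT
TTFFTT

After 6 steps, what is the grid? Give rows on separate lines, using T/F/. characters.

Step 1: 4 trees catch fire, 2 burn out
  TTT.T.
  TTTTTT
  TTT.TT
  TTTTTT
  TTFFTT
  TF..FT
Step 2: 6 trees catch fire, 4 burn out
  TTT.T.
  TTTTTT
  TTT.TT
  TTFFTT
  TF..FT
  F....F
Step 3: 5 trees catch fire, 6 burn out
  TTT.T.
  TTTTTT
  TTF.TT
  TF..FT
  F....F
  ......
Step 4: 5 trees catch fire, 5 burn out
  TTT.T.
  TTFTTT
  TF..FT
  F....F
  ......
  ......
Step 5: 6 trees catch fire, 5 burn out
  TTF.T.
  TF.FFT
  F....F
  ......
  ......
  ......
Step 6: 4 trees catch fire, 6 burn out
  TF..F.
  F....F
  ......
  ......
  ......
  ......

TF..F.
F....F
......
......
......
......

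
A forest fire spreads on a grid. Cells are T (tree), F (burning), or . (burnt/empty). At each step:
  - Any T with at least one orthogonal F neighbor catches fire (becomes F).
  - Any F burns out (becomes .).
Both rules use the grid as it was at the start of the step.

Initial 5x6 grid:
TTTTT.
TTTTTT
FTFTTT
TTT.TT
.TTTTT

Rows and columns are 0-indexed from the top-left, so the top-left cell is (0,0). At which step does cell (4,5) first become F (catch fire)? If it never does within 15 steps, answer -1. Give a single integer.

Step 1: cell (4,5)='T' (+6 fires, +2 burnt)
Step 2: cell (4,5)='T' (+7 fires, +6 burnt)
Step 3: cell (4,5)='T' (+7 fires, +7 burnt)
Step 4: cell (4,5)='T' (+4 fires, +7 burnt)
Step 5: cell (4,5)='F' (+1 fires, +4 burnt)
  -> target ignites at step 5
Step 6: cell (4,5)='.' (+0 fires, +1 burnt)
  fire out at step 6

5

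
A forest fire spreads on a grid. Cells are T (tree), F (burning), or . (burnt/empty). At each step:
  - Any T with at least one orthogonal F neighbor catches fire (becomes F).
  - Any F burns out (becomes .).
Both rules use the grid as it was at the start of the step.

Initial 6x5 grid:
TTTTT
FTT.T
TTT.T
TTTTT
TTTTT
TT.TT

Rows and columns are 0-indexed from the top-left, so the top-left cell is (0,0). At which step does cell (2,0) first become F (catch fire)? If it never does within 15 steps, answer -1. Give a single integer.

Step 1: cell (2,0)='F' (+3 fires, +1 burnt)
  -> target ignites at step 1
Step 2: cell (2,0)='.' (+4 fires, +3 burnt)
Step 3: cell (2,0)='.' (+4 fires, +4 burnt)
Step 4: cell (2,0)='.' (+4 fires, +4 burnt)
Step 5: cell (2,0)='.' (+4 fires, +4 burnt)
Step 6: cell (2,0)='.' (+3 fires, +4 burnt)
Step 7: cell (2,0)='.' (+3 fires, +3 burnt)
Step 8: cell (2,0)='.' (+1 fires, +3 burnt)
Step 9: cell (2,0)='.' (+0 fires, +1 burnt)
  fire out at step 9

1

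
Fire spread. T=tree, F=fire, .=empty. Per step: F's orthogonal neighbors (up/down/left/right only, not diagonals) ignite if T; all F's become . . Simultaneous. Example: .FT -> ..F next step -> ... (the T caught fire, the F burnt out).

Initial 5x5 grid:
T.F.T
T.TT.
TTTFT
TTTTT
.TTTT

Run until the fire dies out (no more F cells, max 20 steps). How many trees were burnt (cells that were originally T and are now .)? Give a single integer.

Step 1: +5 fires, +2 burnt (F count now 5)
Step 2: +4 fires, +5 burnt (F count now 4)
Step 3: +4 fires, +4 burnt (F count now 4)
Step 4: +3 fires, +4 burnt (F count now 3)
Step 5: +1 fires, +3 burnt (F count now 1)
Step 6: +0 fires, +1 burnt (F count now 0)
Fire out after step 6
Initially T: 18, now '.': 24
Total burnt (originally-T cells now '.'): 17

Answer: 17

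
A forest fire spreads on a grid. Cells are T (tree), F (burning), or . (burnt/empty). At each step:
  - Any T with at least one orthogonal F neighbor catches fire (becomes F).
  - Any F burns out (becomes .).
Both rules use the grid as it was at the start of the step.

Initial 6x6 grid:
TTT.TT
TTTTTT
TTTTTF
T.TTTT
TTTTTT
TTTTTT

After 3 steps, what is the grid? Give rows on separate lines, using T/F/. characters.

Step 1: 3 trees catch fire, 1 burn out
  TTT.TT
  TTTTTF
  TTTTF.
  T.TTTF
  TTTTTT
  TTTTTT
Step 2: 5 trees catch fire, 3 burn out
  TTT.TF
  TTTTF.
  TTTF..
  T.TTF.
  TTTTTF
  TTTTTT
Step 3: 6 trees catch fire, 5 burn out
  TTT.F.
  TTTF..
  TTF...
  T.TF..
  TTTTF.
  TTTTTF

TTT.F.
TTTF..
TTF...
T.TF..
TTTTF.
TTTTTF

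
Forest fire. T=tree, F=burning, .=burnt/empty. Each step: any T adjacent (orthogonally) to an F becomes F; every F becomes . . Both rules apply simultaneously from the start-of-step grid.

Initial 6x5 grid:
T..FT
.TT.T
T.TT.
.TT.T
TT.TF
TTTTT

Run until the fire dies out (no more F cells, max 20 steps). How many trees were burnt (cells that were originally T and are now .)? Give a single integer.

Answer: 17

Derivation:
Step 1: +4 fires, +2 burnt (F count now 4)
Step 2: +2 fires, +4 burnt (F count now 2)
Step 3: +1 fires, +2 burnt (F count now 1)
Step 4: +1 fires, +1 burnt (F count now 1)
Step 5: +2 fires, +1 burnt (F count now 2)
Step 6: +2 fires, +2 burnt (F count now 2)
Step 7: +1 fires, +2 burnt (F count now 1)
Step 8: +1 fires, +1 burnt (F count now 1)
Step 9: +2 fires, +1 burnt (F count now 2)
Step 10: +1 fires, +2 burnt (F count now 1)
Step 11: +0 fires, +1 burnt (F count now 0)
Fire out after step 11
Initially T: 19, now '.': 28
Total burnt (originally-T cells now '.'): 17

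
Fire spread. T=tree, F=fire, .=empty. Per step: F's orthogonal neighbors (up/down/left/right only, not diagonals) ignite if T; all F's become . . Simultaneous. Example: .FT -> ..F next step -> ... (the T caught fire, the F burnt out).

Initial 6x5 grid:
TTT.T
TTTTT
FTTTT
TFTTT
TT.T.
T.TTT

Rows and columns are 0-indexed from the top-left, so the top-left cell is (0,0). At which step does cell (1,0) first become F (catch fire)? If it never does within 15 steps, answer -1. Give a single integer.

Step 1: cell (1,0)='F' (+5 fires, +2 burnt)
  -> target ignites at step 1
Step 2: cell (1,0)='.' (+5 fires, +5 burnt)
Step 3: cell (1,0)='.' (+6 fires, +5 burnt)
Step 4: cell (1,0)='.' (+4 fires, +6 burnt)
Step 5: cell (1,0)='.' (+3 fires, +4 burnt)
Step 6: cell (1,0)='.' (+1 fires, +3 burnt)
Step 7: cell (1,0)='.' (+0 fires, +1 burnt)
  fire out at step 7

1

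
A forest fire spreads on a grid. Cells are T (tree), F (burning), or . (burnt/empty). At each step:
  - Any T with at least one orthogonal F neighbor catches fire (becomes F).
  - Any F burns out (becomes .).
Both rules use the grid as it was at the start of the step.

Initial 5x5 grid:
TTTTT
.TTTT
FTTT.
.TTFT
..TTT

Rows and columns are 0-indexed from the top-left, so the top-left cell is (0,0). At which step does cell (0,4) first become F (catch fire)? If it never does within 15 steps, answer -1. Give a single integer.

Step 1: cell (0,4)='T' (+5 fires, +2 burnt)
Step 2: cell (0,4)='T' (+6 fires, +5 burnt)
Step 3: cell (0,4)='T' (+4 fires, +6 burnt)
Step 4: cell (0,4)='F' (+3 fires, +4 burnt)
  -> target ignites at step 4
Step 5: cell (0,4)='.' (+0 fires, +3 burnt)
  fire out at step 5

4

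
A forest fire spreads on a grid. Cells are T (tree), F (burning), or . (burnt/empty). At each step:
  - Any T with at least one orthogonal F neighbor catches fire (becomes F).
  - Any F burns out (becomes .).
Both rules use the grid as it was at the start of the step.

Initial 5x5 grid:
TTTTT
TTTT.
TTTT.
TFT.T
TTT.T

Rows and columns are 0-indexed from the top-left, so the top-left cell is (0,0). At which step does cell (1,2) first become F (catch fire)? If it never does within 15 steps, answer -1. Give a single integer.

Step 1: cell (1,2)='T' (+4 fires, +1 burnt)
Step 2: cell (1,2)='T' (+5 fires, +4 burnt)
Step 3: cell (1,2)='F' (+4 fires, +5 burnt)
  -> target ignites at step 3
Step 4: cell (1,2)='.' (+3 fires, +4 burnt)
Step 5: cell (1,2)='.' (+1 fires, +3 burnt)
Step 6: cell (1,2)='.' (+1 fires, +1 burnt)
Step 7: cell (1,2)='.' (+0 fires, +1 burnt)
  fire out at step 7

3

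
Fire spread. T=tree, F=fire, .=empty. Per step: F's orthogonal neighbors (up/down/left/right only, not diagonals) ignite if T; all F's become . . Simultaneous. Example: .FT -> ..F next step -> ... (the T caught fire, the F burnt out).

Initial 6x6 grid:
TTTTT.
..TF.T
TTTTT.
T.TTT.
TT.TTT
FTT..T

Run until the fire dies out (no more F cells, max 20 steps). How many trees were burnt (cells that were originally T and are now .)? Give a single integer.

Step 1: +5 fires, +2 burnt (F count now 5)
Step 2: +8 fires, +5 burnt (F count now 8)
Step 3: +6 fires, +8 burnt (F count now 6)
Step 4: +2 fires, +6 burnt (F count now 2)
Step 5: +1 fires, +2 burnt (F count now 1)
Step 6: +1 fires, +1 burnt (F count now 1)
Step 7: +0 fires, +1 burnt (F count now 0)
Fire out after step 7
Initially T: 24, now '.': 35
Total burnt (originally-T cells now '.'): 23

Answer: 23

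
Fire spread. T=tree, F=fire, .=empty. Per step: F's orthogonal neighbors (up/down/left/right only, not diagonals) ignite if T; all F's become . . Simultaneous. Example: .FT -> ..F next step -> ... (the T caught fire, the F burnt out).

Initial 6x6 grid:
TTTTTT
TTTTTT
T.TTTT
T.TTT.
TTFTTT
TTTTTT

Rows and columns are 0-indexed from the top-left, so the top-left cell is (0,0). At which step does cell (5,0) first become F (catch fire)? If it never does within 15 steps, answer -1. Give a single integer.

Step 1: cell (5,0)='T' (+4 fires, +1 burnt)
Step 2: cell (5,0)='T' (+6 fires, +4 burnt)
Step 3: cell (5,0)='F' (+7 fires, +6 burnt)
  -> target ignites at step 3
Step 4: cell (5,0)='.' (+6 fires, +7 burnt)
Step 5: cell (5,0)='.' (+5 fires, +6 burnt)
Step 6: cell (5,0)='.' (+3 fires, +5 burnt)
Step 7: cell (5,0)='.' (+1 fires, +3 burnt)
Step 8: cell (5,0)='.' (+0 fires, +1 burnt)
  fire out at step 8

3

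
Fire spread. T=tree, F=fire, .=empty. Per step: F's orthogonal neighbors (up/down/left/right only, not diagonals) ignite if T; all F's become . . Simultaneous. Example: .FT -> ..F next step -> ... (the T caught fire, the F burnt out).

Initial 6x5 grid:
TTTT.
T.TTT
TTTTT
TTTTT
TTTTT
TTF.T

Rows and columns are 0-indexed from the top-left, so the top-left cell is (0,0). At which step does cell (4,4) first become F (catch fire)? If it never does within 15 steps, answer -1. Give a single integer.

Step 1: cell (4,4)='T' (+2 fires, +1 burnt)
Step 2: cell (4,4)='T' (+4 fires, +2 burnt)
Step 3: cell (4,4)='F' (+5 fires, +4 burnt)
  -> target ignites at step 3
Step 4: cell (4,4)='.' (+6 fires, +5 burnt)
Step 5: cell (4,4)='.' (+4 fires, +6 burnt)
Step 6: cell (4,4)='.' (+4 fires, +4 burnt)
Step 7: cell (4,4)='.' (+1 fires, +4 burnt)
Step 8: cell (4,4)='.' (+0 fires, +1 burnt)
  fire out at step 8

3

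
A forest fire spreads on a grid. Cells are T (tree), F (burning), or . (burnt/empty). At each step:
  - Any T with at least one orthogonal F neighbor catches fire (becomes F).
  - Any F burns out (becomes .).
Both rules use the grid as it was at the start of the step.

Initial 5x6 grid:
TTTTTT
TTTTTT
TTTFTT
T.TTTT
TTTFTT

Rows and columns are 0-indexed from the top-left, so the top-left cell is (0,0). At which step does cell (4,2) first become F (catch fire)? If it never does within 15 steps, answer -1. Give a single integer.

Step 1: cell (4,2)='F' (+6 fires, +2 burnt)
  -> target ignites at step 1
Step 2: cell (4,2)='.' (+9 fires, +6 burnt)
Step 3: cell (4,2)='.' (+7 fires, +9 burnt)
Step 4: cell (4,2)='.' (+4 fires, +7 burnt)
Step 5: cell (4,2)='.' (+1 fires, +4 burnt)
Step 6: cell (4,2)='.' (+0 fires, +1 burnt)
  fire out at step 6

1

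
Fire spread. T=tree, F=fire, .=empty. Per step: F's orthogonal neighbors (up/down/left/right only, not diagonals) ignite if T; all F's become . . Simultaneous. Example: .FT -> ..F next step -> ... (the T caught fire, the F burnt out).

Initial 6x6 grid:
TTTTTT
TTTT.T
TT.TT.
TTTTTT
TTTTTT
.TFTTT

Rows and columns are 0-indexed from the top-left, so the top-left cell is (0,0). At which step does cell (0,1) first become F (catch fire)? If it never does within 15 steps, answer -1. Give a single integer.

Step 1: cell (0,1)='T' (+3 fires, +1 burnt)
Step 2: cell (0,1)='T' (+4 fires, +3 burnt)
Step 3: cell (0,1)='T' (+5 fires, +4 burnt)
Step 4: cell (0,1)='T' (+5 fires, +5 burnt)
Step 5: cell (0,1)='T' (+5 fires, +5 burnt)
Step 6: cell (0,1)='F' (+4 fires, +5 burnt)
  -> target ignites at step 6
Step 7: cell (0,1)='.' (+3 fires, +4 burnt)
Step 8: cell (0,1)='.' (+1 fires, +3 burnt)
Step 9: cell (0,1)='.' (+1 fires, +1 burnt)
Step 10: cell (0,1)='.' (+0 fires, +1 burnt)
  fire out at step 10

6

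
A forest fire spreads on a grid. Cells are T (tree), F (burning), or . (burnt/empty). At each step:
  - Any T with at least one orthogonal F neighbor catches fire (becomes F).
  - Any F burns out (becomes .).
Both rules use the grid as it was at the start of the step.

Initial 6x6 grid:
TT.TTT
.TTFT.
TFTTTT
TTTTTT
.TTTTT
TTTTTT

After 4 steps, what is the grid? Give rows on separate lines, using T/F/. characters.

Step 1: 8 trees catch fire, 2 burn out
  TT.FTT
  .FF.F.
  F.FFTT
  TFTTTT
  .TTTTT
  TTTTTT
Step 2: 7 trees catch fire, 8 burn out
  TF..FT
  ......
  ....FT
  F.FFTT
  .FTTTT
  TTTTTT
Step 3: 7 trees catch fire, 7 burn out
  F....F
  ......
  .....F
  ....FT
  ..FFTT
  TFTTTT
Step 4: 5 trees catch fire, 7 burn out
  ......
  ......
  ......
  .....F
  ....FT
  F.FFTT

......
......
......
.....F
....FT
F.FFTT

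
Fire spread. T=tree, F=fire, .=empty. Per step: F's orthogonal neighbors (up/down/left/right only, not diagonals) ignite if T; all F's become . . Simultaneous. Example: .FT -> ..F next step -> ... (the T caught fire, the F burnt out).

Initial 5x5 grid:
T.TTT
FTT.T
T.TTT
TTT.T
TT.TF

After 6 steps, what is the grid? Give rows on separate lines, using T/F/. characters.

Step 1: 5 trees catch fire, 2 burn out
  F.TTT
  .FT.T
  F.TTT
  TTT.F
  TT.F.
Step 2: 3 trees catch fire, 5 burn out
  ..TTT
  ..F.T
  ..TTF
  FTT..
  TT...
Step 3: 6 trees catch fire, 3 burn out
  ..FTT
  ....F
  ..FF.
  .FT..
  FT...
Step 4: 4 trees catch fire, 6 burn out
  ...FF
  .....
  .....
  ..F..
  .F...
Step 5: 0 trees catch fire, 4 burn out
  .....
  .....
  .....
  .....
  .....
Step 6: 0 trees catch fire, 0 burn out
  .....
  .....
  .....
  .....
  .....

.....
.....
.....
.....
.....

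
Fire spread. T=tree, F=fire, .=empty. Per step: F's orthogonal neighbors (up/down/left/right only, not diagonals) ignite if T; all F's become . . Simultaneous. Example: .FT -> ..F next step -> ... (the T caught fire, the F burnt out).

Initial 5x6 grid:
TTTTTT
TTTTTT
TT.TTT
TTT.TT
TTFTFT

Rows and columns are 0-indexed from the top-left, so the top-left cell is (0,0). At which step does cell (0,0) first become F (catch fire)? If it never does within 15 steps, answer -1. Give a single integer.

Step 1: cell (0,0)='T' (+5 fires, +2 burnt)
Step 2: cell (0,0)='T' (+4 fires, +5 burnt)
Step 3: cell (0,0)='T' (+5 fires, +4 burnt)
Step 4: cell (0,0)='T' (+5 fires, +5 burnt)
Step 5: cell (0,0)='T' (+5 fires, +5 burnt)
Step 6: cell (0,0)='F' (+2 fires, +5 burnt)
  -> target ignites at step 6
Step 7: cell (0,0)='.' (+0 fires, +2 burnt)
  fire out at step 7

6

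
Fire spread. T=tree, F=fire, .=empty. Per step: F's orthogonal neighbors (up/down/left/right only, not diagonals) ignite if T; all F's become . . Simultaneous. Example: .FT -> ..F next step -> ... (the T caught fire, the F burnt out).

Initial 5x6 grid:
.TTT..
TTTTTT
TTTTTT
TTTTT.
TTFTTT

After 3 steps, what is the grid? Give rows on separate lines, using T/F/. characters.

Step 1: 3 trees catch fire, 1 burn out
  .TTT..
  TTTTTT
  TTTTTT
  TTFTT.
  TF.FTT
Step 2: 5 trees catch fire, 3 burn out
  .TTT..
  TTTTTT
  TTFTTT
  TF.FT.
  F...FT
Step 3: 6 trees catch fire, 5 burn out
  .TTT..
  TTFTTT
  TF.FTT
  F...F.
  .....F

.TTT..
TTFTTT
TF.FTT
F...F.
.....F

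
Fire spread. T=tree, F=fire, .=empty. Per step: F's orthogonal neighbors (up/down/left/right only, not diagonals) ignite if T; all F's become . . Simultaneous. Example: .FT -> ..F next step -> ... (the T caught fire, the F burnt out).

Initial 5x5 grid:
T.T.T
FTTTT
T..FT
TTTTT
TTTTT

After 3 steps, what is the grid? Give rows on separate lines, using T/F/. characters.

Step 1: 6 trees catch fire, 2 burn out
  F.T.T
  .FTFT
  F...F
  TTTFT
  TTTTT
Step 2: 6 trees catch fire, 6 burn out
  ..T.T
  ..F.F
  .....
  FTF.F
  TTTFT
Step 3: 6 trees catch fire, 6 burn out
  ..F.F
  .....
  .....
  .F...
  FTF.F

..F.F
.....
.....
.F...
FTF.F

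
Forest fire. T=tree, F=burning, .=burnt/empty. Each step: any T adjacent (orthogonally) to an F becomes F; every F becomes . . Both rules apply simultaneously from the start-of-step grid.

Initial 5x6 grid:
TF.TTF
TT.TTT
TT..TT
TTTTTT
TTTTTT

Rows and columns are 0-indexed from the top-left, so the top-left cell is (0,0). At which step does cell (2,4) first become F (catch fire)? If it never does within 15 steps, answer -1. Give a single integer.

Step 1: cell (2,4)='T' (+4 fires, +2 burnt)
Step 2: cell (2,4)='T' (+5 fires, +4 burnt)
Step 3: cell (2,4)='F' (+5 fires, +5 burnt)
  -> target ignites at step 3
Step 4: cell (2,4)='.' (+5 fires, +5 burnt)
Step 5: cell (2,4)='.' (+4 fires, +5 burnt)
Step 6: cell (2,4)='.' (+1 fires, +4 burnt)
Step 7: cell (2,4)='.' (+0 fires, +1 burnt)
  fire out at step 7

3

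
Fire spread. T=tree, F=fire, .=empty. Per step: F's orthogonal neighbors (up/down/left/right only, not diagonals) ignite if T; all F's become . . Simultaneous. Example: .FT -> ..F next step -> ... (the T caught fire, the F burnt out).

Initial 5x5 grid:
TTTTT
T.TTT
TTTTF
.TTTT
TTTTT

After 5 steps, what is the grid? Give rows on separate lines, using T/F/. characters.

Step 1: 3 trees catch fire, 1 burn out
  TTTTT
  T.TTF
  TTTF.
  .TTTF
  TTTTT
Step 2: 5 trees catch fire, 3 burn out
  TTTTF
  T.TF.
  TTF..
  .TTF.
  TTTTF
Step 3: 5 trees catch fire, 5 burn out
  TTTF.
  T.F..
  TF...
  .TF..
  TTTF.
Step 4: 4 trees catch fire, 5 burn out
  TTF..
  T....
  F....
  .F...
  TTF..
Step 5: 3 trees catch fire, 4 burn out
  TF...
  F....
  .....
  .....
  TF...

TF...
F....
.....
.....
TF...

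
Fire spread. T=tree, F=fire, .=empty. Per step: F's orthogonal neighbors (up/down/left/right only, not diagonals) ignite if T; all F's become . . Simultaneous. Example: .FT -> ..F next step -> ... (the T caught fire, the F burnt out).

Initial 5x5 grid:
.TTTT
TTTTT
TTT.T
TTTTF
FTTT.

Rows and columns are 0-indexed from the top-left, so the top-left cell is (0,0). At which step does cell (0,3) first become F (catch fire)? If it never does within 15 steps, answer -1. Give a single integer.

Step 1: cell (0,3)='T' (+4 fires, +2 burnt)
Step 2: cell (0,3)='T' (+6 fires, +4 burnt)
Step 3: cell (0,3)='T' (+5 fires, +6 burnt)
Step 4: cell (0,3)='F' (+3 fires, +5 burnt)
  -> target ignites at step 4
Step 5: cell (0,3)='.' (+2 fires, +3 burnt)
Step 6: cell (0,3)='.' (+0 fires, +2 burnt)
  fire out at step 6

4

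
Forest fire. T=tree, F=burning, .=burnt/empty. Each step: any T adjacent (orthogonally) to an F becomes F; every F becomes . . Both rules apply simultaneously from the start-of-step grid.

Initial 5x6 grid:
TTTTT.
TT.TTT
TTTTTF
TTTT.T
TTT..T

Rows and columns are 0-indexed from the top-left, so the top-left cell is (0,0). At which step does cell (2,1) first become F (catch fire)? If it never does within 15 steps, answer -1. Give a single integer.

Step 1: cell (2,1)='T' (+3 fires, +1 burnt)
Step 2: cell (2,1)='T' (+3 fires, +3 burnt)
Step 3: cell (2,1)='T' (+4 fires, +3 burnt)
Step 4: cell (2,1)='F' (+3 fires, +4 burnt)
  -> target ignites at step 4
Step 5: cell (2,1)='.' (+5 fires, +3 burnt)
Step 6: cell (2,1)='.' (+4 fires, +5 burnt)
Step 7: cell (2,1)='.' (+2 fires, +4 burnt)
Step 8: cell (2,1)='.' (+0 fires, +2 burnt)
  fire out at step 8

4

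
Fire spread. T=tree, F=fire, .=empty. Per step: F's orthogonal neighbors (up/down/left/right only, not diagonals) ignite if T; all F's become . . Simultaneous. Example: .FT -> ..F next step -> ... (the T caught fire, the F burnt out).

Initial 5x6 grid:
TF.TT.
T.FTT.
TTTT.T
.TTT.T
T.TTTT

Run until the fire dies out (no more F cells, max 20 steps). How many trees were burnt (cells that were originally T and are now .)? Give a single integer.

Answer: 19

Derivation:
Step 1: +3 fires, +2 burnt (F count now 3)
Step 2: +6 fires, +3 burnt (F count now 6)
Step 3: +5 fires, +6 burnt (F count now 5)
Step 4: +1 fires, +5 burnt (F count now 1)
Step 5: +1 fires, +1 burnt (F count now 1)
Step 6: +1 fires, +1 burnt (F count now 1)
Step 7: +1 fires, +1 burnt (F count now 1)
Step 8: +1 fires, +1 burnt (F count now 1)
Step 9: +0 fires, +1 burnt (F count now 0)
Fire out after step 9
Initially T: 20, now '.': 29
Total burnt (originally-T cells now '.'): 19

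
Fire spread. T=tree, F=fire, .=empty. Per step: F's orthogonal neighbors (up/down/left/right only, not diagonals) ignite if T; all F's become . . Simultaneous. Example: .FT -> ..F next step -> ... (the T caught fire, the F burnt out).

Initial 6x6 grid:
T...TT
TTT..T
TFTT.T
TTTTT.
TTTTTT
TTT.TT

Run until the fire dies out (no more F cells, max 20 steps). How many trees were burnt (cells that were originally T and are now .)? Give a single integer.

Answer: 23

Derivation:
Step 1: +4 fires, +1 burnt (F count now 4)
Step 2: +6 fires, +4 burnt (F count now 6)
Step 3: +5 fires, +6 burnt (F count now 5)
Step 4: +4 fires, +5 burnt (F count now 4)
Step 5: +1 fires, +4 burnt (F count now 1)
Step 6: +2 fires, +1 burnt (F count now 2)
Step 7: +1 fires, +2 burnt (F count now 1)
Step 8: +0 fires, +1 burnt (F count now 0)
Fire out after step 8
Initially T: 27, now '.': 32
Total burnt (originally-T cells now '.'): 23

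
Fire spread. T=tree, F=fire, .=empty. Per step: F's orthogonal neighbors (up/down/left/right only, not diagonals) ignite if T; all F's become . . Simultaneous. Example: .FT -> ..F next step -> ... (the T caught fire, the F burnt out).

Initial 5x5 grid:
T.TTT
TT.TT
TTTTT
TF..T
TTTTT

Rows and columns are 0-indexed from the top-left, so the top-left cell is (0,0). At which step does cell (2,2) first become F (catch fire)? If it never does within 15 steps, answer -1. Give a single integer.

Step 1: cell (2,2)='T' (+3 fires, +1 burnt)
Step 2: cell (2,2)='F' (+5 fires, +3 burnt)
  -> target ignites at step 2
Step 3: cell (2,2)='.' (+3 fires, +5 burnt)
Step 4: cell (2,2)='.' (+4 fires, +3 burnt)
Step 5: cell (2,2)='.' (+3 fires, +4 burnt)
Step 6: cell (2,2)='.' (+2 fires, +3 burnt)
Step 7: cell (2,2)='.' (+0 fires, +2 burnt)
  fire out at step 7

2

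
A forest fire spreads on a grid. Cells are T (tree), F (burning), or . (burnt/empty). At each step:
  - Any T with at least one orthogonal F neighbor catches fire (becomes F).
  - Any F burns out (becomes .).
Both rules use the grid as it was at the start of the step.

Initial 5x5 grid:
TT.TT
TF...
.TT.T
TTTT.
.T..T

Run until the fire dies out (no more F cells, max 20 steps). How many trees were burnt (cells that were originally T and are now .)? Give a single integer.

Answer: 10

Derivation:
Step 1: +3 fires, +1 burnt (F count now 3)
Step 2: +3 fires, +3 burnt (F count now 3)
Step 3: +3 fires, +3 burnt (F count now 3)
Step 4: +1 fires, +3 burnt (F count now 1)
Step 5: +0 fires, +1 burnt (F count now 0)
Fire out after step 5
Initially T: 14, now '.': 21
Total burnt (originally-T cells now '.'): 10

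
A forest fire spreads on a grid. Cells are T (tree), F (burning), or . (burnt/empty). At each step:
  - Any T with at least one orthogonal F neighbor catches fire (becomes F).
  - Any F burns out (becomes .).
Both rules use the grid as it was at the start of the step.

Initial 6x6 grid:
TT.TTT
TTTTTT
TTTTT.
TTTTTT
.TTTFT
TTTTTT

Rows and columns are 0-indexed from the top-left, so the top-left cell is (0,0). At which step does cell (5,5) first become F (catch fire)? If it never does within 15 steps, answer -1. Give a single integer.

Step 1: cell (5,5)='T' (+4 fires, +1 burnt)
Step 2: cell (5,5)='F' (+6 fires, +4 burnt)
  -> target ignites at step 2
Step 3: cell (5,5)='.' (+5 fires, +6 burnt)
Step 4: cell (5,5)='.' (+6 fires, +5 burnt)
Step 5: cell (5,5)='.' (+6 fires, +6 burnt)
Step 6: cell (5,5)='.' (+2 fires, +6 burnt)
Step 7: cell (5,5)='.' (+2 fires, +2 burnt)
Step 8: cell (5,5)='.' (+1 fires, +2 burnt)
Step 9: cell (5,5)='.' (+0 fires, +1 burnt)
  fire out at step 9

2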